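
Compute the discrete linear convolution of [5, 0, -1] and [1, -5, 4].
y[0] = 5×1 = 5; y[1] = 5×-5 + 0×1 = -25; y[2] = 5×4 + 0×-5 + -1×1 = 19; y[3] = 0×4 + -1×-5 = 5; y[4] = -1×4 = -4

[5, -25, 19, 5, -4]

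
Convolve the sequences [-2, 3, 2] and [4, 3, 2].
y[0] = -2×4 = -8; y[1] = -2×3 + 3×4 = 6; y[2] = -2×2 + 3×3 + 2×4 = 13; y[3] = 3×2 + 2×3 = 12; y[4] = 2×2 = 4

[-8, 6, 13, 12, 4]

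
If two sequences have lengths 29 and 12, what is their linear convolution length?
Linear/full convolution length: m + n - 1 = 29 + 12 - 1 = 40

40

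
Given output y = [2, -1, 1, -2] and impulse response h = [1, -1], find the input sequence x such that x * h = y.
Deconvolve y=[2, -1, 1, -2] by h=[1, -1]. Since h[0]=1, solve forward: x[0] = y[0] / 1 = 2; x[1] = (y[1] - 2×-1) / 1 = 1; x[2] = (y[2] - 1×-1) / 1 = 2. So x = [2, 1, 2]. Check by forward convolution: y[0] = 2×1 = 2; y[1] = 2×-1 + 1×1 = -1; y[2] = 1×-1 + 2×1 = 1; y[3] = 2×-1 = -2

[2, 1, 2]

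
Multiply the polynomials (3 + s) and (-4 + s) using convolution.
Ascending coefficients: a = [3, 1], b = [-4, 1]. c[0] = 3×-4 = -12; c[1] = 3×1 + 1×-4 = -1; c[2] = 1×1 = 1. Result coefficients: [-12, -1, 1] → -12 - s + s^2

-12 - s + s^2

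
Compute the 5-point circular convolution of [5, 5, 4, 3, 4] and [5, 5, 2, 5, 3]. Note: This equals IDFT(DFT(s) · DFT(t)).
Either evaluate y[k] = Σ_j s[j]·t[(k-j) mod 5] directly, or use IDFT(DFT(s) · DFT(t)). y[0] = 5×5 + 5×3 + 4×5 + 3×2 + 4×5 = 86; y[1] = 5×5 + 5×5 + 4×3 + 3×5 + 4×2 = 85; y[2] = 5×2 + 5×5 + 4×5 + 3×3 + 4×5 = 84; y[3] = 5×5 + 5×2 + 4×5 + 3×5 + 4×3 = 82; y[4] = 5×3 + 5×5 + 4×2 + 3×5 + 4×5 = 83. Result: [86, 85, 84, 82, 83]

[86, 85, 84, 82, 83]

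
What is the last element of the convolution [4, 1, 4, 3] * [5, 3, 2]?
Use y[k] = Σ_i a[i]·b[k-i] at k=5. y[5] = 3×2 = 6

6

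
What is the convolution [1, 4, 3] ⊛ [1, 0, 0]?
y[0] = 1×1 = 1; y[1] = 1×0 + 4×1 = 4; y[2] = 1×0 + 4×0 + 3×1 = 3; y[3] = 4×0 + 3×0 = 0; y[4] = 3×0 = 0

[1, 4, 3, 0, 0]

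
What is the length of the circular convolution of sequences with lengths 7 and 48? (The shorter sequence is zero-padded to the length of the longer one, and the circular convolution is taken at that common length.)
Circular convolution (zero-padding the shorter input) has length max(m, n) = max(7, 48) = 48

48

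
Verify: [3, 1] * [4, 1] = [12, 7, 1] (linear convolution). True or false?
Recompute linear convolution of [3, 1] and [4, 1]: y[0] = 3×4 = 12; y[1] = 3×1 + 1×4 = 7; y[2] = 1×1 = 1 → [12, 7, 1]. Given [12, 7, 1] matches, so answer: Yes

Yes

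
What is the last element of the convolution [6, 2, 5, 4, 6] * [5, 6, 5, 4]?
Use y[k] = Σ_i a[i]·b[k-i] at k=7. y[7] = 6×4 = 24

24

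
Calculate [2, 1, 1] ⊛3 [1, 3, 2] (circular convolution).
Use y[k] = Σ_j f[j]·g[(k-j) mod 3]. y[0] = 2×1 + 1×2 + 1×3 = 7; y[1] = 2×3 + 1×1 + 1×2 = 9; y[2] = 2×2 + 1×3 + 1×1 = 8. Result: [7, 9, 8]

[7, 9, 8]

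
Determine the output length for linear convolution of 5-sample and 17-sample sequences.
Linear/full convolution length: m + n - 1 = 5 + 17 - 1 = 21

21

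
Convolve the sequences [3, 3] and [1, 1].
y[0] = 3×1 = 3; y[1] = 3×1 + 3×1 = 6; y[2] = 3×1 = 3

[3, 6, 3]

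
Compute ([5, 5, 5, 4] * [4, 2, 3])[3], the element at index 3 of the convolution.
Use y[k] = Σ_i a[i]·b[k-i] at k=3. y[3] = 5×3 + 5×2 + 4×4 = 41

41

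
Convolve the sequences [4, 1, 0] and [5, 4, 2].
y[0] = 4×5 = 20; y[1] = 4×4 + 1×5 = 21; y[2] = 4×2 + 1×4 + 0×5 = 12; y[3] = 1×2 + 0×4 = 2; y[4] = 0×2 = 0

[20, 21, 12, 2, 0]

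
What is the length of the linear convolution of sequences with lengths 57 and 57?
Linear/full convolution length: m + n - 1 = 57 + 57 - 1 = 113

113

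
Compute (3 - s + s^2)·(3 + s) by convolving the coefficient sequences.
Ascending coefficients: a = [3, -1, 1], b = [3, 1]. c[0] = 3×3 = 9; c[1] = 3×1 + -1×3 = 0; c[2] = -1×1 + 1×3 = 2; c[3] = 1×1 = 1. Result coefficients: [9, 0, 2, 1] → 9 + 2s^2 + s^3

9 + 2s^2 + s^3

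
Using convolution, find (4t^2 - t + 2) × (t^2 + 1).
Ascending coefficients: a = [2, -1, 4], b = [1, 0, 1]. c[0] = 2×1 = 2; c[1] = 2×0 + -1×1 = -1; c[2] = 2×1 + -1×0 + 4×1 = 6; c[3] = -1×1 + 4×0 = -1; c[4] = 4×1 = 4. Result coefficients: [2, -1, 6, -1, 4] → 4t^4 - t^3 + 6t^2 - t + 2

4t^4 - t^3 + 6t^2 - t + 2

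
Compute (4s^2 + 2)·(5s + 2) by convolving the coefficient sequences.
Ascending coefficients: a = [2, 0, 4], b = [2, 5]. c[0] = 2×2 = 4; c[1] = 2×5 + 0×2 = 10; c[2] = 0×5 + 4×2 = 8; c[3] = 4×5 = 20. Result coefficients: [4, 10, 8, 20] → 20s^3 + 8s^2 + 10s + 4

20s^3 + 8s^2 + 10s + 4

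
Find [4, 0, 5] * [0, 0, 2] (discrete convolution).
y[0] = 4×0 = 0; y[1] = 4×0 + 0×0 = 0; y[2] = 4×2 + 0×0 + 5×0 = 8; y[3] = 0×2 + 5×0 = 0; y[4] = 5×2 = 10

[0, 0, 8, 0, 10]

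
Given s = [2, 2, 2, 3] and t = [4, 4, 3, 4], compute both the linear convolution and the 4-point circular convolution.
Linear: y_lin[0] = 2×4 = 8; y_lin[1] = 2×4 + 2×4 = 16; y_lin[2] = 2×3 + 2×4 + 2×4 = 22; y_lin[3] = 2×4 + 2×3 + 2×4 + 3×4 = 34; y_lin[4] = 2×4 + 2×3 + 3×4 = 26; y_lin[5] = 2×4 + 3×3 = 17; y_lin[6] = 3×4 = 12 → [8, 16, 22, 34, 26, 17, 12]. Circular (length 4): y[0] = 2×4 + 2×4 + 2×3 + 3×4 = 34; y[1] = 2×4 + 2×4 + 2×4 + 3×3 = 33; y[2] = 2×3 + 2×4 + 2×4 + 3×4 = 34; y[3] = 2×4 + 2×3 + 2×4 + 3×4 = 34 → [34, 33, 34, 34]

Linear: [8, 16, 22, 34, 26, 17, 12], Circular: [34, 33, 34, 34]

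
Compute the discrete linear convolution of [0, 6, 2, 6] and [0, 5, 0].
y[0] = 0×0 = 0; y[1] = 0×5 + 6×0 = 0; y[2] = 0×0 + 6×5 + 2×0 = 30; y[3] = 6×0 + 2×5 + 6×0 = 10; y[4] = 2×0 + 6×5 = 30; y[5] = 6×0 = 0

[0, 0, 30, 10, 30, 0]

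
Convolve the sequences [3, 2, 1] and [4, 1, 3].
y[0] = 3×4 = 12; y[1] = 3×1 + 2×4 = 11; y[2] = 3×3 + 2×1 + 1×4 = 15; y[3] = 2×3 + 1×1 = 7; y[4] = 1×3 = 3

[12, 11, 15, 7, 3]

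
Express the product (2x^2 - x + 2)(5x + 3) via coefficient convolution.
Ascending coefficients: a = [2, -1, 2], b = [3, 5]. c[0] = 2×3 = 6; c[1] = 2×5 + -1×3 = 7; c[2] = -1×5 + 2×3 = 1; c[3] = 2×5 = 10. Result coefficients: [6, 7, 1, 10] → 10x^3 + x^2 + 7x + 6

10x^3 + x^2 + 7x + 6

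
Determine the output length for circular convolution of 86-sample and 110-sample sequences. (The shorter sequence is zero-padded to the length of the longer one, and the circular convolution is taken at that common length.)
Circular convolution (zero-padding the shorter input) has length max(m, n) = max(86, 110) = 110

110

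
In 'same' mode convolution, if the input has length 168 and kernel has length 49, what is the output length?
'Same' mode returns an output with the same length as the input: 168

168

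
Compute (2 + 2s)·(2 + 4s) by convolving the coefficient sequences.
Ascending coefficients: a = [2, 2], b = [2, 4]. c[0] = 2×2 = 4; c[1] = 2×4 + 2×2 = 12; c[2] = 2×4 = 8. Result coefficients: [4, 12, 8] → 4 + 12s + 8s^2

4 + 12s + 8s^2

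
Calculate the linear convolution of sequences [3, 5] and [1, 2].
y[0] = 3×1 = 3; y[1] = 3×2 + 5×1 = 11; y[2] = 5×2 = 10

[3, 11, 10]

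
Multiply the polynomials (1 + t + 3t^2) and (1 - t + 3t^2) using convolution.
Ascending coefficients: a = [1, 1, 3], b = [1, -1, 3]. c[0] = 1×1 = 1; c[1] = 1×-1 + 1×1 = 0; c[2] = 1×3 + 1×-1 + 3×1 = 5; c[3] = 1×3 + 3×-1 = 0; c[4] = 3×3 = 9. Result coefficients: [1, 0, 5, 0, 9] → 1 + 5t^2 + 9t^4

1 + 5t^2 + 9t^4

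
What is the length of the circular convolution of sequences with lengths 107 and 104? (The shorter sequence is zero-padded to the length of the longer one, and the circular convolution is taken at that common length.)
Circular convolution (zero-padding the shorter input) has length max(m, n) = max(107, 104) = 107

107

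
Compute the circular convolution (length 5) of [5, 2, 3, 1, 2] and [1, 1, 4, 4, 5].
Use y[k] = Σ_j x[j]·h[(k-j) mod 5]. y[0] = 5×1 + 2×5 + 3×4 + 1×4 + 2×1 = 33; y[1] = 5×1 + 2×1 + 3×5 + 1×4 + 2×4 = 34; y[2] = 5×4 + 2×1 + 3×1 + 1×5 + 2×4 = 38; y[3] = 5×4 + 2×4 + 3×1 + 1×1 + 2×5 = 42; y[4] = 5×5 + 2×4 + 3×4 + 1×1 + 2×1 = 48. Result: [33, 34, 38, 42, 48]

[33, 34, 38, 42, 48]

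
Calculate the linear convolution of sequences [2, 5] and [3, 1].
y[0] = 2×3 = 6; y[1] = 2×1 + 5×3 = 17; y[2] = 5×1 = 5

[6, 17, 5]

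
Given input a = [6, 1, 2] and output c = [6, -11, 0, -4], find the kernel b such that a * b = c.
Output length 4 = len(a) + len(b) - 1 ⇒ len(b) = 2. Solve b forward using b[k] = (c[k] - Σ_{i≥1} a[i]·b[k-i]) / a[0]: b[0] = c[0] / a[0] = 6 / 6 = 1; b[1] = (c[1] - 1×1) / a[0] = (-11 - 1×1) / 6 = -2. So b = [1, -2]. Forward-check [6, 1, 2] * [1, -2]: c[0] = 6×1 = 6; c[1] = 6×-2 + 1×1 = -11; c[2] = 1×-2 + 2×1 = 0; c[3] = 2×-2 = -4 → [6, -11, 0, -4] ✓

[1, -2]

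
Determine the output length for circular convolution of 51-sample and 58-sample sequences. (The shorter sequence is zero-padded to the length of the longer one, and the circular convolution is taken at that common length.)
Circular convolution (zero-padding the shorter input) has length max(m, n) = max(51, 58) = 58

58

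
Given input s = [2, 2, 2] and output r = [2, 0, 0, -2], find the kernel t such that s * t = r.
Output length 4 = len(s) + len(t) - 1 ⇒ len(t) = 2. Solve t forward using t[k] = (r[k] - Σ_{i≥1} s[i]·t[k-i]) / s[0]: t[0] = r[0] / s[0] = 2 / 2 = 1; t[1] = (r[1] - 2×1) / s[0] = (0 - 2×1) / 2 = -1. So t = [1, -1]. Forward-check [2, 2, 2] * [1, -1]: r[0] = 2×1 = 2; r[1] = 2×-1 + 2×1 = 0; r[2] = 2×-1 + 2×1 = 0; r[3] = 2×-1 = -2 → [2, 0, 0, -2] ✓

[1, -1]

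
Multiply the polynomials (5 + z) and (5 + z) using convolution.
Ascending coefficients: a = [5, 1], b = [5, 1]. c[0] = 5×5 = 25; c[1] = 5×1 + 1×5 = 10; c[2] = 1×1 = 1. Result coefficients: [25, 10, 1] → 25 + 10z + z^2

25 + 10z + z^2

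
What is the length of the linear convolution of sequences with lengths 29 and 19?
Linear/full convolution length: m + n - 1 = 29 + 19 - 1 = 47

47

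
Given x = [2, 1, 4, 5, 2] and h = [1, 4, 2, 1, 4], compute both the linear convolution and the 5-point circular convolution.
Linear: y_lin[0] = 2×1 = 2; y_lin[1] = 2×4 + 1×1 = 9; y_lin[2] = 2×2 + 1×4 + 4×1 = 12; y_lin[3] = 2×1 + 1×2 + 4×4 + 5×1 = 25; y_lin[4] = 2×4 + 1×1 + 4×2 + 5×4 + 2×1 = 39; y_lin[5] = 1×4 + 4×1 + 5×2 + 2×4 = 26; y_lin[6] = 4×4 + 5×1 + 2×2 = 25; y_lin[7] = 5×4 + 2×1 = 22; y_lin[8] = 2×4 = 8 → [2, 9, 12, 25, 39, 26, 25, 22, 8]. Circular (length 5): y[0] = 2×1 + 1×4 + 4×1 + 5×2 + 2×4 = 28; y[1] = 2×4 + 1×1 + 4×4 + 5×1 + 2×2 = 34; y[2] = 2×2 + 1×4 + 4×1 + 5×4 + 2×1 = 34; y[3] = 2×1 + 1×2 + 4×4 + 5×1 + 2×4 = 33; y[4] = 2×4 + 1×1 + 4×2 + 5×4 + 2×1 = 39 → [28, 34, 34, 33, 39]

Linear: [2, 9, 12, 25, 39, 26, 25, 22, 8], Circular: [28, 34, 34, 33, 39]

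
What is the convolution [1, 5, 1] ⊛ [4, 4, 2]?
y[0] = 1×4 = 4; y[1] = 1×4 + 5×4 = 24; y[2] = 1×2 + 5×4 + 1×4 = 26; y[3] = 5×2 + 1×4 = 14; y[4] = 1×2 = 2

[4, 24, 26, 14, 2]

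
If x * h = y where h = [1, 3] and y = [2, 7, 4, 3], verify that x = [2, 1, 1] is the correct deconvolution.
Forward-compute [2, 1, 1] * [1, 3]: y[0] = 2×1 = 2; y[1] = 2×3 + 1×1 = 7; y[2] = 1×3 + 1×1 = 4; y[3] = 1×3 = 3 → [2, 7, 4, 3]. Matches given y = [2, 7, 4, 3], so verified.

Verified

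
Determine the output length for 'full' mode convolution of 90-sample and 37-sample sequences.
Linear/full convolution length: m + n - 1 = 90 + 37 - 1 = 126

126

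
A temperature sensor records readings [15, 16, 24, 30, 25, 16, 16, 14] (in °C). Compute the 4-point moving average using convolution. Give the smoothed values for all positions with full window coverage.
4-point moving average kernel = [1, 1, 1, 1]. Apply in 'valid' mode (full window coverage): avg[0] = (15 + 16 + 24 + 30) / 4 = 21.25; avg[1] = (16 + 24 + 30 + 25) / 4 = 23.75; avg[2] = (24 + 30 + 25 + 16) / 4 = 23.75; avg[3] = (30 + 25 + 16 + 16) / 4 = 21.75; avg[4] = (25 + 16 + 16 + 14) / 4 = 17.75. Smoothed values: [21.25, 23.75, 23.75, 21.75, 17.75]

[21.25, 23.75, 23.75, 21.75, 17.75]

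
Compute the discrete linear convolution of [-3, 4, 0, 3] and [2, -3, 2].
y[0] = -3×2 = -6; y[1] = -3×-3 + 4×2 = 17; y[2] = -3×2 + 4×-3 + 0×2 = -18; y[3] = 4×2 + 0×-3 + 3×2 = 14; y[4] = 0×2 + 3×-3 = -9; y[5] = 3×2 = 6

[-6, 17, -18, 14, -9, 6]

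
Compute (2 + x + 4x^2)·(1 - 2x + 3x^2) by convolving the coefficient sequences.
Ascending coefficients: a = [2, 1, 4], b = [1, -2, 3]. c[0] = 2×1 = 2; c[1] = 2×-2 + 1×1 = -3; c[2] = 2×3 + 1×-2 + 4×1 = 8; c[3] = 1×3 + 4×-2 = -5; c[4] = 4×3 = 12. Result coefficients: [2, -3, 8, -5, 12] → 2 - 3x + 8x^2 - 5x^3 + 12x^4

2 - 3x + 8x^2 - 5x^3 + 12x^4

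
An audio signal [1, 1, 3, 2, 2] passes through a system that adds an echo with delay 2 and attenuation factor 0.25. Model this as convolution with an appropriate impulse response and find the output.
Direct-path + delayed-attenuated-path model → impulse response h = [1, 0, 0.25] (1 at lag 0, 0.25 at lag 2). Output y[n] = x[n] + 0.25·x[n - 2] (with x[n] = 0 outside 0..4): y[0] = 1 + 0.25×0 = 1; y[1] = 1 + 0.25×0 = 1; y[2] = 3 + 0.25×1 = 3.25; y[3] = 2 + 0.25×1 = 2.25; y[4] = 2 + 0.25×3 = 2.75; y[5] = 0 + 0.25×2 = 0.5; y[6] = 0 + 0.25×2 = 0.5. So y = [1, 1, 3.25, 2.25, 2.75, 0.5, 0.5]

[1, 1, 3.25, 2.25, 2.75, 0.5, 0.5]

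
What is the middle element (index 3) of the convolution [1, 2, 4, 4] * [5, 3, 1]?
Use y[k] = Σ_i a[i]·b[k-i] at k=3. y[3] = 2×1 + 4×3 + 4×5 = 34

34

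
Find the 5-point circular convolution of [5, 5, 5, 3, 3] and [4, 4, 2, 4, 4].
Use y[k] = Σ_j s[j]·t[(k-j) mod 5]. y[0] = 5×4 + 5×4 + 5×4 + 3×2 + 3×4 = 78; y[1] = 5×4 + 5×4 + 5×4 + 3×4 + 3×2 = 78; y[2] = 5×2 + 5×4 + 5×4 + 3×4 + 3×4 = 74; y[3] = 5×4 + 5×2 + 5×4 + 3×4 + 3×4 = 74; y[4] = 5×4 + 5×4 + 5×2 + 3×4 + 3×4 = 74. Result: [78, 78, 74, 74, 74]

[78, 78, 74, 74, 74]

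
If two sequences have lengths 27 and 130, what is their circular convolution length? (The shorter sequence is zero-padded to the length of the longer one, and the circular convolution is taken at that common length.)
Circular convolution (zero-padding the shorter input) has length max(m, n) = max(27, 130) = 130

130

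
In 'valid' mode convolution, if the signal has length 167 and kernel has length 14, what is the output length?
'Valid' mode counts only positions where the kernel fully overlaps the signal: m - n + 1 = 167 - 14 + 1 = 154

154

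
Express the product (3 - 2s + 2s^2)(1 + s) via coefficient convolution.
Ascending coefficients: a = [3, -2, 2], b = [1, 1]. c[0] = 3×1 = 3; c[1] = 3×1 + -2×1 = 1; c[2] = -2×1 + 2×1 = 0; c[3] = 2×1 = 2. Result coefficients: [3, 1, 0, 2] → 3 + s + 2s^3

3 + s + 2s^3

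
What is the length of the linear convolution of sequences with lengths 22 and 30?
Linear/full convolution length: m + n - 1 = 22 + 30 - 1 = 51

51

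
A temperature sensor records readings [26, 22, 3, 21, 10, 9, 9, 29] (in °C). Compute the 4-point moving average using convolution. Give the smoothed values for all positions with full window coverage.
4-point moving average kernel = [1, 1, 1, 1]. Apply in 'valid' mode (full window coverage): avg[0] = (26 + 22 + 3 + 21) / 4 = 18.0; avg[1] = (22 + 3 + 21 + 10) / 4 = 14.0; avg[2] = (3 + 21 + 10 + 9) / 4 = 10.75; avg[3] = (21 + 10 + 9 + 9) / 4 = 12.25; avg[4] = (10 + 9 + 9 + 29) / 4 = 14.25. Smoothed values: [18.0, 14.0, 10.75, 12.25, 14.25]

[18.0, 14.0, 10.75, 12.25, 14.25]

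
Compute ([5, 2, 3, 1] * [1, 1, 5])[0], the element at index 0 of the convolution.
Use y[k] = Σ_i a[i]·b[k-i] at k=0. y[0] = 5×1 = 5

5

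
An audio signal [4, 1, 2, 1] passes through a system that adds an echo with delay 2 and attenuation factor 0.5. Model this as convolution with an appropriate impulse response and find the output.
Direct-path + delayed-attenuated-path model → impulse response h = [1, 0, 0.5] (1 at lag 0, 0.5 at lag 2). Output y[n] = x[n] + 0.5·x[n - 2] (with x[n] = 0 outside 0..3): y[0] = 4 + 0.5×0 = 4; y[1] = 1 + 0.5×0 = 1; y[2] = 2 + 0.5×4 = 4.0; y[3] = 1 + 0.5×1 = 1.5; y[4] = 0 + 0.5×2 = 1.0; y[5] = 0 + 0.5×1 = 0.5. So y = [4, 1, 4.0, 1.5, 1.0, 0.5]

[4, 1, 4.0, 1.5, 1.0, 0.5]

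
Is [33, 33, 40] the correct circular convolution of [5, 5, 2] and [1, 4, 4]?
Recompute circular convolution of [5, 5, 2] and [1, 4, 4]: y[0] = 5×1 + 5×4 + 2×4 = 33; y[1] = 5×4 + 5×1 + 2×4 = 33; y[2] = 5×4 + 5×4 + 2×1 = 42 → [33, 33, 42]. Compare to given [33, 33, 40]: they differ at index 2: given 40, correct 42, so answer: No

No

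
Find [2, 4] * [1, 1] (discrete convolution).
y[0] = 2×1 = 2; y[1] = 2×1 + 4×1 = 6; y[2] = 4×1 = 4

[2, 6, 4]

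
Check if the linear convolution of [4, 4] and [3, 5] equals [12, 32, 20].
Recompute linear convolution of [4, 4] and [3, 5]: y[0] = 4×3 = 12; y[1] = 4×5 + 4×3 = 32; y[2] = 4×5 = 20 → [12, 32, 20]. Given [12, 32, 20] matches, so answer: Yes

Yes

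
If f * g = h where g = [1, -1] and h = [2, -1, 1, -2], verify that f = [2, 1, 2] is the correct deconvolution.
Forward-compute [2, 1, 2] * [1, -1]: h[0] = 2×1 = 2; h[1] = 2×-1 + 1×1 = -1; h[2] = 1×-1 + 2×1 = 1; h[3] = 2×-1 = -2 → [2, -1, 1, -2]. Matches given h = [2, -1, 1, -2], so verified.

Verified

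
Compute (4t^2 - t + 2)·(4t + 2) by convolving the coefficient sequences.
Ascending coefficients: a = [2, -1, 4], b = [2, 4]. c[0] = 2×2 = 4; c[1] = 2×4 + -1×2 = 6; c[2] = -1×4 + 4×2 = 4; c[3] = 4×4 = 16. Result coefficients: [4, 6, 4, 16] → 16t^3 + 4t^2 + 6t + 4

16t^3 + 4t^2 + 6t + 4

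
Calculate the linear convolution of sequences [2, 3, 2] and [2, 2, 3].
y[0] = 2×2 = 4; y[1] = 2×2 + 3×2 = 10; y[2] = 2×3 + 3×2 + 2×2 = 16; y[3] = 3×3 + 2×2 = 13; y[4] = 2×3 = 6

[4, 10, 16, 13, 6]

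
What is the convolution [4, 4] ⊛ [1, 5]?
y[0] = 4×1 = 4; y[1] = 4×5 + 4×1 = 24; y[2] = 4×5 = 20

[4, 24, 20]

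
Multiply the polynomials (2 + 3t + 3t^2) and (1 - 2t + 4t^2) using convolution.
Ascending coefficients: a = [2, 3, 3], b = [1, -2, 4]. c[0] = 2×1 = 2; c[1] = 2×-2 + 3×1 = -1; c[2] = 2×4 + 3×-2 + 3×1 = 5; c[3] = 3×4 + 3×-2 = 6; c[4] = 3×4 = 12. Result coefficients: [2, -1, 5, 6, 12] → 2 - t + 5t^2 + 6t^3 + 12t^4

2 - t + 5t^2 + 6t^3 + 12t^4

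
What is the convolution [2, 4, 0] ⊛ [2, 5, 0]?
y[0] = 2×2 = 4; y[1] = 2×5 + 4×2 = 18; y[2] = 2×0 + 4×5 + 0×2 = 20; y[3] = 4×0 + 0×5 = 0; y[4] = 0×0 = 0

[4, 18, 20, 0, 0]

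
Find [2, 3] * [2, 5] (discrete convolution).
y[0] = 2×2 = 4; y[1] = 2×5 + 3×2 = 16; y[2] = 3×5 = 15

[4, 16, 15]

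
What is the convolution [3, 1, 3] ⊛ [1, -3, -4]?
y[0] = 3×1 = 3; y[1] = 3×-3 + 1×1 = -8; y[2] = 3×-4 + 1×-3 + 3×1 = -12; y[3] = 1×-4 + 3×-3 = -13; y[4] = 3×-4 = -12

[3, -8, -12, -13, -12]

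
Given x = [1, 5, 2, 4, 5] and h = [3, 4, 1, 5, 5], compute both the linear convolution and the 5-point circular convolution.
Linear: y_lin[0] = 1×3 = 3; y_lin[1] = 1×4 + 5×3 = 19; y_lin[2] = 1×1 + 5×4 + 2×3 = 27; y_lin[3] = 1×5 + 5×1 + 2×4 + 4×3 = 30; y_lin[4] = 1×5 + 5×5 + 2×1 + 4×4 + 5×3 = 63; y_lin[5] = 5×5 + 2×5 + 4×1 + 5×4 = 59; y_lin[6] = 2×5 + 4×5 + 5×1 = 35; y_lin[7] = 4×5 + 5×5 = 45; y_lin[8] = 5×5 = 25 → [3, 19, 27, 30, 63, 59, 35, 45, 25]. Circular (length 5): y[0] = 1×3 + 5×5 + 2×5 + 4×1 + 5×4 = 62; y[1] = 1×4 + 5×3 + 2×5 + 4×5 + 5×1 = 54; y[2] = 1×1 + 5×4 + 2×3 + 4×5 + 5×5 = 72; y[3] = 1×5 + 5×1 + 2×4 + 4×3 + 5×5 = 55; y[4] = 1×5 + 5×5 + 2×1 + 4×4 + 5×3 = 63 → [62, 54, 72, 55, 63]

Linear: [3, 19, 27, 30, 63, 59, 35, 45, 25], Circular: [62, 54, 72, 55, 63]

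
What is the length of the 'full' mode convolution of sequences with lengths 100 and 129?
Linear/full convolution length: m + n - 1 = 100 + 129 - 1 = 228

228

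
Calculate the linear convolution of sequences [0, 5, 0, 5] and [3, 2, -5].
y[0] = 0×3 = 0; y[1] = 0×2 + 5×3 = 15; y[2] = 0×-5 + 5×2 + 0×3 = 10; y[3] = 5×-5 + 0×2 + 5×3 = -10; y[4] = 0×-5 + 5×2 = 10; y[5] = 5×-5 = -25

[0, 15, 10, -10, 10, -25]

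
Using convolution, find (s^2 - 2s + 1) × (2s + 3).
Ascending coefficients: a = [1, -2, 1], b = [3, 2]. c[0] = 1×3 = 3; c[1] = 1×2 + -2×3 = -4; c[2] = -2×2 + 1×3 = -1; c[3] = 1×2 = 2. Result coefficients: [3, -4, -1, 2] → 2s^3 - s^2 - 4s + 3

2s^3 - s^2 - 4s + 3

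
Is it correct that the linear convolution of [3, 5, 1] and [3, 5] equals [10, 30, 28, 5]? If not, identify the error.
Recompute linear convolution of [3, 5, 1] and [3, 5]: y[0] = 3×3 = 9; y[1] = 3×5 + 5×3 = 30; y[2] = 5×5 + 1×3 = 28; y[3] = 1×5 = 5 → [9, 30, 28, 5]. Compare to given [10, 30, 28, 5]: they differ at index 0: given 10, correct 9, so answer: No

No. Error at index 0: given 10, correct 9.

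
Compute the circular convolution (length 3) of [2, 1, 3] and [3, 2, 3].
Use y[k] = Σ_j u[j]·v[(k-j) mod 3]. y[0] = 2×3 + 1×3 + 3×2 = 15; y[1] = 2×2 + 1×3 + 3×3 = 16; y[2] = 2×3 + 1×2 + 3×3 = 17. Result: [15, 16, 17]

[15, 16, 17]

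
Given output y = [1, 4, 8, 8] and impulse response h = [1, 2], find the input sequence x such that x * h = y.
Deconvolve y=[1, 4, 8, 8] by h=[1, 2]. Since h[0]=1, solve forward: x[0] = y[0] / 1 = 1; x[1] = (y[1] - 1×2) / 1 = 2; x[2] = (y[2] - 2×2) / 1 = 4. So x = [1, 2, 4]. Check by forward convolution: y[0] = 1×1 = 1; y[1] = 1×2 + 2×1 = 4; y[2] = 2×2 + 4×1 = 8; y[3] = 4×2 = 8

[1, 2, 4]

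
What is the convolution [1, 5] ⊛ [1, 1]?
y[0] = 1×1 = 1; y[1] = 1×1 + 5×1 = 6; y[2] = 5×1 = 5

[1, 6, 5]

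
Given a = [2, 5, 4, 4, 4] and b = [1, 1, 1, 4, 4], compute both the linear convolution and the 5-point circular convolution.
Linear: y_lin[0] = 2×1 = 2; y_lin[1] = 2×1 + 5×1 = 7; y_lin[2] = 2×1 + 5×1 + 4×1 = 11; y_lin[3] = 2×4 + 5×1 + 4×1 + 4×1 = 21; y_lin[4] = 2×4 + 5×4 + 4×1 + 4×1 + 4×1 = 40; y_lin[5] = 5×4 + 4×4 + 4×1 + 4×1 = 44; y_lin[6] = 4×4 + 4×4 + 4×1 = 36; y_lin[7] = 4×4 + 4×4 = 32; y_lin[8] = 4×4 = 16 → [2, 7, 11, 21, 40, 44, 36, 32, 16]. Circular (length 5): y[0] = 2×1 + 5×4 + 4×4 + 4×1 + 4×1 = 46; y[1] = 2×1 + 5×1 + 4×4 + 4×4 + 4×1 = 43; y[2] = 2×1 + 5×1 + 4×1 + 4×4 + 4×4 = 43; y[3] = 2×4 + 5×1 + 4×1 + 4×1 + 4×4 = 37; y[4] = 2×4 + 5×4 + 4×1 + 4×1 + 4×1 = 40 → [46, 43, 43, 37, 40]

Linear: [2, 7, 11, 21, 40, 44, 36, 32, 16], Circular: [46, 43, 43, 37, 40]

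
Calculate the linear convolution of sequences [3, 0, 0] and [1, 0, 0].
y[0] = 3×1 = 3; y[1] = 3×0 + 0×1 = 0; y[2] = 3×0 + 0×0 + 0×1 = 0; y[3] = 0×0 + 0×0 = 0; y[4] = 0×0 = 0

[3, 0, 0, 0, 0]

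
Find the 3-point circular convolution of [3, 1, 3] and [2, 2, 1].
Use y[k] = Σ_j a[j]·b[(k-j) mod 3]. y[0] = 3×2 + 1×1 + 3×2 = 13; y[1] = 3×2 + 1×2 + 3×1 = 11; y[2] = 3×1 + 1×2 + 3×2 = 11. Result: [13, 11, 11]

[13, 11, 11]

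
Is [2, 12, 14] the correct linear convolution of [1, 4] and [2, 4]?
Recompute linear convolution of [1, 4] and [2, 4]: y[0] = 1×2 = 2; y[1] = 1×4 + 4×2 = 12; y[2] = 4×4 = 16 → [2, 12, 16]. Compare to given [2, 12, 14]: they differ at index 2: given 14, correct 16, so answer: No

No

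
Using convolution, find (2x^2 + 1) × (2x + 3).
Ascending coefficients: a = [1, 0, 2], b = [3, 2]. c[0] = 1×3 = 3; c[1] = 1×2 + 0×3 = 2; c[2] = 0×2 + 2×3 = 6; c[3] = 2×2 = 4. Result coefficients: [3, 2, 6, 4] → 4x^3 + 6x^2 + 2x + 3

4x^3 + 6x^2 + 2x + 3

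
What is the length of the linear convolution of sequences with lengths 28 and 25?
Linear/full convolution length: m + n - 1 = 28 + 25 - 1 = 52

52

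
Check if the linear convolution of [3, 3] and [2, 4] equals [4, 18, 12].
Recompute linear convolution of [3, 3] and [2, 4]: y[0] = 3×2 = 6; y[1] = 3×4 + 3×2 = 18; y[2] = 3×4 = 12 → [6, 18, 12]. Compare to given [4, 18, 12]: they differ at index 0: given 4, correct 6, so answer: No

No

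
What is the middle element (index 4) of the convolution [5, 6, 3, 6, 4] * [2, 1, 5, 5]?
Use y[k] = Σ_i a[i]·b[k-i] at k=4. y[4] = 6×5 + 3×5 + 6×1 + 4×2 = 59

59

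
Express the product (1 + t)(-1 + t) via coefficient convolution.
Ascending coefficients: a = [1, 1], b = [-1, 1]. c[0] = 1×-1 = -1; c[1] = 1×1 + 1×-1 = 0; c[2] = 1×1 = 1. Result coefficients: [-1, 0, 1] → -1 + t^2

-1 + t^2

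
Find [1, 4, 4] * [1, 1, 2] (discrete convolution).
y[0] = 1×1 = 1; y[1] = 1×1 + 4×1 = 5; y[2] = 1×2 + 4×1 + 4×1 = 10; y[3] = 4×2 + 4×1 = 12; y[4] = 4×2 = 8

[1, 5, 10, 12, 8]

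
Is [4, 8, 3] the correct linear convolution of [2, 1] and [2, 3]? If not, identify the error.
Recompute linear convolution of [2, 1] and [2, 3]: y[0] = 2×2 = 4; y[1] = 2×3 + 1×2 = 8; y[2] = 1×3 = 3 → [4, 8, 3]. Given [4, 8, 3] matches, so answer: Yes

Yes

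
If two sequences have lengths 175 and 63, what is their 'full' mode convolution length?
Linear/full convolution length: m + n - 1 = 175 + 63 - 1 = 237

237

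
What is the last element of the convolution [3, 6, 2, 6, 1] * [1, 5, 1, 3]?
Use y[k] = Σ_i a[i]·b[k-i] at k=7. y[7] = 1×3 = 3

3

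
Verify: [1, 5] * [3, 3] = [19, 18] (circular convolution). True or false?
Recompute circular convolution of [1, 5] and [3, 3]: y[0] = 1×3 + 5×3 = 18; y[1] = 1×3 + 5×3 = 18 → [18, 18]. Compare to given [19, 18]: they differ at index 0: given 19, correct 18, so answer: No

No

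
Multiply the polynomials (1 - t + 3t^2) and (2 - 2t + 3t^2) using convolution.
Ascending coefficients: a = [1, -1, 3], b = [2, -2, 3]. c[0] = 1×2 = 2; c[1] = 1×-2 + -1×2 = -4; c[2] = 1×3 + -1×-2 + 3×2 = 11; c[3] = -1×3 + 3×-2 = -9; c[4] = 3×3 = 9. Result coefficients: [2, -4, 11, -9, 9] → 2 - 4t + 11t^2 - 9t^3 + 9t^4

2 - 4t + 11t^2 - 9t^3 + 9t^4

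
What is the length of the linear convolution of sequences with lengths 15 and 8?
Linear/full convolution length: m + n - 1 = 15 + 8 - 1 = 22

22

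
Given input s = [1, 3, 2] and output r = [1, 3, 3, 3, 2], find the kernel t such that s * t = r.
Output length 5 = len(s) + len(t) - 1 ⇒ len(t) = 3. Solve t forward using t[k] = (r[k] - Σ_{i≥1} s[i]·t[k-i]) / s[0]: t[0] = r[0] / s[0] = 1 / 1 = 1; t[1] = (r[1] - 3×1) / s[0] = (3 - 3×1) / 1 = 0; t[2] = (r[2] - 3×0 - 2×1) / s[0] = (3 - 3×0 - 2×1) / 1 = 1. So t = [1, 0, 1]. Forward-check [1, 3, 2] * [1, 0, 1]: r[0] = 1×1 = 1; r[1] = 1×0 + 3×1 = 3; r[2] = 1×1 + 3×0 + 2×1 = 3; r[3] = 3×1 + 2×0 = 3; r[4] = 2×1 = 2 → [1, 3, 3, 3, 2] ✓

[1, 0, 1]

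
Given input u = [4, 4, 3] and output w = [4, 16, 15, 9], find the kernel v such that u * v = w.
Output length 4 = len(u) + len(v) - 1 ⇒ len(v) = 2. Solve v forward using v[k] = (w[k] - Σ_{i≥1} u[i]·v[k-i]) / u[0]: v[0] = w[0] / u[0] = 4 / 4 = 1; v[1] = (w[1] - 4×1) / u[0] = (16 - 4×1) / 4 = 3. So v = [1, 3]. Forward-check [4, 4, 3] * [1, 3]: w[0] = 4×1 = 4; w[1] = 4×3 + 4×1 = 16; w[2] = 4×3 + 3×1 = 15; w[3] = 3×3 = 9 → [4, 16, 15, 9] ✓

[1, 3]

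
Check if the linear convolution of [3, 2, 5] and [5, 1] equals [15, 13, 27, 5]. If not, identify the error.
Recompute linear convolution of [3, 2, 5] and [5, 1]: y[0] = 3×5 = 15; y[1] = 3×1 + 2×5 = 13; y[2] = 2×1 + 5×5 = 27; y[3] = 5×1 = 5 → [15, 13, 27, 5]. Given [15, 13, 27, 5] matches, so answer: Yes

Yes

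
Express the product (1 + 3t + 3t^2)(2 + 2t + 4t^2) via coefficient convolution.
Ascending coefficients: a = [1, 3, 3], b = [2, 2, 4]. c[0] = 1×2 = 2; c[1] = 1×2 + 3×2 = 8; c[2] = 1×4 + 3×2 + 3×2 = 16; c[3] = 3×4 + 3×2 = 18; c[4] = 3×4 = 12. Result coefficients: [2, 8, 16, 18, 12] → 2 + 8t + 16t^2 + 18t^3 + 12t^4

2 + 8t + 16t^2 + 18t^3 + 12t^4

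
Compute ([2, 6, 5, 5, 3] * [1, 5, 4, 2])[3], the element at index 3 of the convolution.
Use y[k] = Σ_i a[i]·b[k-i] at k=3. y[3] = 2×2 + 6×4 + 5×5 + 5×1 = 58

58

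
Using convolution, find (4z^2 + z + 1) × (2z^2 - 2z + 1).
Ascending coefficients: a = [1, 1, 4], b = [1, -2, 2]. c[0] = 1×1 = 1; c[1] = 1×-2 + 1×1 = -1; c[2] = 1×2 + 1×-2 + 4×1 = 4; c[3] = 1×2 + 4×-2 = -6; c[4] = 4×2 = 8. Result coefficients: [1, -1, 4, -6, 8] → 8z^4 - 6z^3 + 4z^2 - z + 1

8z^4 - 6z^3 + 4z^2 - z + 1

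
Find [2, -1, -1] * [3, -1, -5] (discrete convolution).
y[0] = 2×3 = 6; y[1] = 2×-1 + -1×3 = -5; y[2] = 2×-5 + -1×-1 + -1×3 = -12; y[3] = -1×-5 + -1×-1 = 6; y[4] = -1×-5 = 5

[6, -5, -12, 6, 5]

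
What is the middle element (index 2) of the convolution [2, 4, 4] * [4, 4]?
Use y[k] = Σ_i a[i]·b[k-i] at k=2. y[2] = 4×4 + 4×4 = 32

32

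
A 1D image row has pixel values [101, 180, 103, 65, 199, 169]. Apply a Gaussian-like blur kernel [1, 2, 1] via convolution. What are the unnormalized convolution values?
Convolve image row [101, 180, 103, 65, 199, 169] with kernel [1, 2, 1]: y[0] = 101×1 = 101; y[1] = 101×2 + 180×1 = 382; y[2] = 101×1 + 180×2 + 103×1 = 564; y[3] = 180×1 + 103×2 + 65×1 = 451; y[4] = 103×1 + 65×2 + 199×1 = 432; y[5] = 65×1 + 199×2 + 169×1 = 632; y[6] = 199×1 + 169×2 = 537; y[7] = 169×1 = 169 → [101, 382, 564, 451, 432, 632, 537, 169]. Normalization factor = sum(kernel) = 4.

[101, 382, 564, 451, 432, 632, 537, 169]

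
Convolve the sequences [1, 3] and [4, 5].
y[0] = 1×4 = 4; y[1] = 1×5 + 3×4 = 17; y[2] = 3×5 = 15

[4, 17, 15]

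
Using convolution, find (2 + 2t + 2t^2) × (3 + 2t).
Ascending coefficients: a = [2, 2, 2], b = [3, 2]. c[0] = 2×3 = 6; c[1] = 2×2 + 2×3 = 10; c[2] = 2×2 + 2×3 = 10; c[3] = 2×2 = 4. Result coefficients: [6, 10, 10, 4] → 6 + 10t + 10t^2 + 4t^3

6 + 10t + 10t^2 + 4t^3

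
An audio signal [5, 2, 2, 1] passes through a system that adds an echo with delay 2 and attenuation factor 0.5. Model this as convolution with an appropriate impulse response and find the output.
Direct-path + delayed-attenuated-path model → impulse response h = [1, 0, 0.5] (1 at lag 0, 0.5 at lag 2). Output y[n] = x[n] + 0.5·x[n - 2] (with x[n] = 0 outside 0..3): y[0] = 5 + 0.5×0 = 5; y[1] = 2 + 0.5×0 = 2; y[2] = 2 + 0.5×5 = 4.5; y[3] = 1 + 0.5×2 = 2.0; y[4] = 0 + 0.5×2 = 1.0; y[5] = 0 + 0.5×1 = 0.5. So y = [5, 2, 4.5, 2.0, 1.0, 0.5]

[5, 2, 4.5, 2.0, 1.0, 0.5]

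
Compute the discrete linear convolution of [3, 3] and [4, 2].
y[0] = 3×4 = 12; y[1] = 3×2 + 3×4 = 18; y[2] = 3×2 = 6

[12, 18, 6]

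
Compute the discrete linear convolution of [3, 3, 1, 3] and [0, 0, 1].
y[0] = 3×0 = 0; y[1] = 3×0 + 3×0 = 0; y[2] = 3×1 + 3×0 + 1×0 = 3; y[3] = 3×1 + 1×0 + 3×0 = 3; y[4] = 1×1 + 3×0 = 1; y[5] = 3×1 = 3

[0, 0, 3, 3, 1, 3]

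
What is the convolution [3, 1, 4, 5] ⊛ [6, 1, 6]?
y[0] = 3×6 = 18; y[1] = 3×1 + 1×6 = 9; y[2] = 3×6 + 1×1 + 4×6 = 43; y[3] = 1×6 + 4×1 + 5×6 = 40; y[4] = 4×6 + 5×1 = 29; y[5] = 5×6 = 30

[18, 9, 43, 40, 29, 30]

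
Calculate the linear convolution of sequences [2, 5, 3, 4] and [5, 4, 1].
y[0] = 2×5 = 10; y[1] = 2×4 + 5×5 = 33; y[2] = 2×1 + 5×4 + 3×5 = 37; y[3] = 5×1 + 3×4 + 4×5 = 37; y[4] = 3×1 + 4×4 = 19; y[5] = 4×1 = 4

[10, 33, 37, 37, 19, 4]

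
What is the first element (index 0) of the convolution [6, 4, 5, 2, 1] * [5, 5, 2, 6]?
Use y[k] = Σ_i a[i]·b[k-i] at k=0. y[0] = 6×5 = 30

30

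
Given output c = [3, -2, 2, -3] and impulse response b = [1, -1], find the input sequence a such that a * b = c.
Deconvolve c=[3, -2, 2, -3] by b=[1, -1]. Since b[0]=1, solve forward: a[0] = c[0] / 1 = 3; a[1] = (c[1] - 3×-1) / 1 = 1; a[2] = (c[2] - 1×-1) / 1 = 3. So a = [3, 1, 3]. Check by forward convolution: c[0] = 3×1 = 3; c[1] = 3×-1 + 1×1 = -2; c[2] = 1×-1 + 3×1 = 2; c[3] = 3×-1 = -3

[3, 1, 3]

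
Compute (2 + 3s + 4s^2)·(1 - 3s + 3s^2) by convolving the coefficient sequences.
Ascending coefficients: a = [2, 3, 4], b = [1, -3, 3]. c[0] = 2×1 = 2; c[1] = 2×-3 + 3×1 = -3; c[2] = 2×3 + 3×-3 + 4×1 = 1; c[3] = 3×3 + 4×-3 = -3; c[4] = 4×3 = 12. Result coefficients: [2, -3, 1, -3, 12] → 2 - 3s + s^2 - 3s^3 + 12s^4

2 - 3s + s^2 - 3s^3 + 12s^4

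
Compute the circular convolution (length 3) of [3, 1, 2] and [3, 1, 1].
Use y[k] = Σ_j a[j]·b[(k-j) mod 3]. y[0] = 3×3 + 1×1 + 2×1 = 12; y[1] = 3×1 + 1×3 + 2×1 = 8; y[2] = 3×1 + 1×1 + 2×3 = 10. Result: [12, 8, 10]

[12, 8, 10]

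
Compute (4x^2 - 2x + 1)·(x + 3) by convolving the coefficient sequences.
Ascending coefficients: a = [1, -2, 4], b = [3, 1]. c[0] = 1×3 = 3; c[1] = 1×1 + -2×3 = -5; c[2] = -2×1 + 4×3 = 10; c[3] = 4×1 = 4. Result coefficients: [3, -5, 10, 4] → 4x^3 + 10x^2 - 5x + 3

4x^3 + 10x^2 - 5x + 3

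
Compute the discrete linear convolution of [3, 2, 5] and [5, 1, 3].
y[0] = 3×5 = 15; y[1] = 3×1 + 2×5 = 13; y[2] = 3×3 + 2×1 + 5×5 = 36; y[3] = 2×3 + 5×1 = 11; y[4] = 5×3 = 15

[15, 13, 36, 11, 15]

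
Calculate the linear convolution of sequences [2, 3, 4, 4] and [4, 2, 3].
y[0] = 2×4 = 8; y[1] = 2×2 + 3×4 = 16; y[2] = 2×3 + 3×2 + 4×4 = 28; y[3] = 3×3 + 4×2 + 4×4 = 33; y[4] = 4×3 + 4×2 = 20; y[5] = 4×3 = 12

[8, 16, 28, 33, 20, 12]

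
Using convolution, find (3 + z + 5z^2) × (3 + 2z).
Ascending coefficients: a = [3, 1, 5], b = [3, 2]. c[0] = 3×3 = 9; c[1] = 3×2 + 1×3 = 9; c[2] = 1×2 + 5×3 = 17; c[3] = 5×2 = 10. Result coefficients: [9, 9, 17, 10] → 9 + 9z + 17z^2 + 10z^3

9 + 9z + 17z^2 + 10z^3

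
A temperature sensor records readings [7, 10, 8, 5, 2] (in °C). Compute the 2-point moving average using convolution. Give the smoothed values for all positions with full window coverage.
2-point moving average kernel = [1, 1]. Apply in 'valid' mode (full window coverage): avg[0] = (7 + 10) / 2 = 8.5; avg[1] = (10 + 8) / 2 = 9.0; avg[2] = (8 + 5) / 2 = 6.5; avg[3] = (5 + 2) / 2 = 3.5. Smoothed values: [8.5, 9.0, 6.5, 3.5]

[8.5, 9.0, 6.5, 3.5]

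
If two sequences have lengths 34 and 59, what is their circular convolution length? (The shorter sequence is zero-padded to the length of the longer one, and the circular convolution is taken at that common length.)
Circular convolution (zero-padding the shorter input) has length max(m, n) = max(34, 59) = 59

59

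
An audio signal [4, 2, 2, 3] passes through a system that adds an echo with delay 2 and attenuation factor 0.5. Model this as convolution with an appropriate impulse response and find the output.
Direct-path + delayed-attenuated-path model → impulse response h = [1, 0, 0.5] (1 at lag 0, 0.5 at lag 2). Output y[n] = x[n] + 0.5·x[n - 2] (with x[n] = 0 outside 0..3): y[0] = 4 + 0.5×0 = 4; y[1] = 2 + 0.5×0 = 2; y[2] = 2 + 0.5×4 = 4.0; y[3] = 3 + 0.5×2 = 4.0; y[4] = 0 + 0.5×2 = 1.0; y[5] = 0 + 0.5×3 = 1.5. So y = [4, 2, 4.0, 4.0, 1.0, 1.5]

[4, 2, 4.0, 4.0, 1.0, 1.5]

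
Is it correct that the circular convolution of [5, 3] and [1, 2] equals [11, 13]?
Recompute circular convolution of [5, 3] and [1, 2]: y[0] = 5×1 + 3×2 = 11; y[1] = 5×2 + 3×1 = 13 → [11, 13]. Given [11, 13] matches, so answer: Yes

Yes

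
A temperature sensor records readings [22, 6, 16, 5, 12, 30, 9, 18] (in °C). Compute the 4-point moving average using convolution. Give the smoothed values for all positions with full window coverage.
4-point moving average kernel = [1, 1, 1, 1]. Apply in 'valid' mode (full window coverage): avg[0] = (22 + 6 + 16 + 5) / 4 = 12.25; avg[1] = (6 + 16 + 5 + 12) / 4 = 9.75; avg[2] = (16 + 5 + 12 + 30) / 4 = 15.75; avg[3] = (5 + 12 + 30 + 9) / 4 = 14.0; avg[4] = (12 + 30 + 9 + 18) / 4 = 17.25. Smoothed values: [12.25, 9.75, 15.75, 14.0, 17.25]

[12.25, 9.75, 15.75, 14.0, 17.25]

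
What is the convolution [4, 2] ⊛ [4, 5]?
y[0] = 4×4 = 16; y[1] = 4×5 + 2×4 = 28; y[2] = 2×5 = 10

[16, 28, 10]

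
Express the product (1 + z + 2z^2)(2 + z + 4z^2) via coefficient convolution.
Ascending coefficients: a = [1, 1, 2], b = [2, 1, 4]. c[0] = 1×2 = 2; c[1] = 1×1 + 1×2 = 3; c[2] = 1×4 + 1×1 + 2×2 = 9; c[3] = 1×4 + 2×1 = 6; c[4] = 2×4 = 8. Result coefficients: [2, 3, 9, 6, 8] → 2 + 3z + 9z^2 + 6z^3 + 8z^4

2 + 3z + 9z^2 + 6z^3 + 8z^4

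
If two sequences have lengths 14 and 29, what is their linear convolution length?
Linear/full convolution length: m + n - 1 = 14 + 29 - 1 = 42

42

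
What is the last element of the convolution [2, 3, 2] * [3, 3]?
Use y[k] = Σ_i a[i]·b[k-i] at k=3. y[3] = 2×3 = 6

6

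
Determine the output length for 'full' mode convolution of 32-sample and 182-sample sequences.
Linear/full convolution length: m + n - 1 = 32 + 182 - 1 = 213

213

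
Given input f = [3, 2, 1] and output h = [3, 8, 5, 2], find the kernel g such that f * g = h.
Output length 4 = len(f) + len(g) - 1 ⇒ len(g) = 2. Solve g forward using g[k] = (h[k] - Σ_{i≥1} f[i]·g[k-i]) / f[0]: g[0] = h[0] / f[0] = 3 / 3 = 1; g[1] = (h[1] - 2×1) / f[0] = (8 - 2×1) / 3 = 2. So g = [1, 2]. Forward-check [3, 2, 1] * [1, 2]: h[0] = 3×1 = 3; h[1] = 3×2 + 2×1 = 8; h[2] = 2×2 + 1×1 = 5; h[3] = 1×2 = 2 → [3, 8, 5, 2] ✓

[1, 2]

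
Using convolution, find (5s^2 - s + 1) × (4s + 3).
Ascending coefficients: a = [1, -1, 5], b = [3, 4]. c[0] = 1×3 = 3; c[1] = 1×4 + -1×3 = 1; c[2] = -1×4 + 5×3 = 11; c[3] = 5×4 = 20. Result coefficients: [3, 1, 11, 20] → 20s^3 + 11s^2 + s + 3

20s^3 + 11s^2 + s + 3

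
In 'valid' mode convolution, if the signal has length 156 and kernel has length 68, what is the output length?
'Valid' mode counts only positions where the kernel fully overlaps the signal: m - n + 1 = 156 - 68 + 1 = 89

89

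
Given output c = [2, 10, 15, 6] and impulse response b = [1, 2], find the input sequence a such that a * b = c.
Deconvolve c=[2, 10, 15, 6] by b=[1, 2]. Since b[0]=1, solve forward: a[0] = c[0] / 1 = 2; a[1] = (c[1] - 2×2) / 1 = 6; a[2] = (c[2] - 6×2) / 1 = 3. So a = [2, 6, 3]. Check by forward convolution: c[0] = 2×1 = 2; c[1] = 2×2 + 6×1 = 10; c[2] = 6×2 + 3×1 = 15; c[3] = 3×2 = 6

[2, 6, 3]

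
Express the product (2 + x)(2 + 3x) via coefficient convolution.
Ascending coefficients: a = [2, 1], b = [2, 3]. c[0] = 2×2 = 4; c[1] = 2×3 + 1×2 = 8; c[2] = 1×3 = 3. Result coefficients: [4, 8, 3] → 4 + 8x + 3x^2

4 + 8x + 3x^2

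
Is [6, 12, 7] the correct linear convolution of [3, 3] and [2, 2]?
Recompute linear convolution of [3, 3] and [2, 2]: y[0] = 3×2 = 6; y[1] = 3×2 + 3×2 = 12; y[2] = 3×2 = 6 → [6, 12, 6]. Compare to given [6, 12, 7]: they differ at index 2: given 7, correct 6, so answer: No

No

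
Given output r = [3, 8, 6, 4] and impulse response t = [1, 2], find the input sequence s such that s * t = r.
Deconvolve r=[3, 8, 6, 4] by t=[1, 2]. Since t[0]=1, solve forward: s[0] = r[0] / 1 = 3; s[1] = (r[1] - 3×2) / 1 = 2; s[2] = (r[2] - 2×2) / 1 = 2. So s = [3, 2, 2]. Check by forward convolution: r[0] = 3×1 = 3; r[1] = 3×2 + 2×1 = 8; r[2] = 2×2 + 2×1 = 6; r[3] = 2×2 = 4

[3, 2, 2]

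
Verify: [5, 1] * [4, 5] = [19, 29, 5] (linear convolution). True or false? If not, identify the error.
Recompute linear convolution of [5, 1] and [4, 5]: y[0] = 5×4 = 20; y[1] = 5×5 + 1×4 = 29; y[2] = 1×5 = 5 → [20, 29, 5]. Compare to given [19, 29, 5]: they differ at index 0: given 19, correct 20, so answer: No

No. Error at index 0: given 19, correct 20.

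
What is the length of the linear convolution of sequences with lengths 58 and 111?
Linear/full convolution length: m + n - 1 = 58 + 111 - 1 = 168

168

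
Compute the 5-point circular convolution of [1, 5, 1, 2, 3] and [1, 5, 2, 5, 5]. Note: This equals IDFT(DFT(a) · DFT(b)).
Either evaluate y[k] = Σ_j a[j]·b[(k-j) mod 5] directly, or use IDFT(DFT(a) · DFT(b)). y[0] = 1×1 + 5×5 + 1×5 + 2×2 + 3×5 = 50; y[1] = 1×5 + 5×1 + 1×5 + 2×5 + 3×2 = 31; y[2] = 1×2 + 5×5 + 1×1 + 2×5 + 3×5 = 53; y[3] = 1×5 + 5×2 + 1×5 + 2×1 + 3×5 = 37; y[4] = 1×5 + 5×5 + 1×2 + 2×5 + 3×1 = 45. Result: [50, 31, 53, 37, 45]

[50, 31, 53, 37, 45]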